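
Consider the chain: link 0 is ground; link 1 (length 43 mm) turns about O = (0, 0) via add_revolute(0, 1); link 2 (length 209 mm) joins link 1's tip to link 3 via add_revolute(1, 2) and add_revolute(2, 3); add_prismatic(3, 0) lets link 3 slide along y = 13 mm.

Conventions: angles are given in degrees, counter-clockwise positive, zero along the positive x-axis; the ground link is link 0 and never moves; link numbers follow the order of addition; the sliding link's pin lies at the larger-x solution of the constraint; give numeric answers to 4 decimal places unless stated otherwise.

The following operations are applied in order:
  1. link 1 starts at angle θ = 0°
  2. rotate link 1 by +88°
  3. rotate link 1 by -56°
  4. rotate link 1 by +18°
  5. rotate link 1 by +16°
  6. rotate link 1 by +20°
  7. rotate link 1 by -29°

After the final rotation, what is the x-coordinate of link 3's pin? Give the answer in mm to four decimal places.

geometry: r = 43 mm, L = 209 mm, e = 13 mm; θ starts at 0°
rotate link 1 by +88°: θ ← 0° +88° = 88°
rotate link 1 by -56°: θ ← 88° -56° = 32°
rotate link 1 by +18°: θ ← 32° +18° = 50°
rotate link 1 by +16°: θ ← 50° +16° = 66°
rotate link 1 by +20°: θ ← 66° +20° = 86°
rotate link 1 by -29°: θ ← 86° -29° = 57°
crank pin P = (r cos θ, r sin θ) = (23.419479, 36.062834)
h = r sin θ − e = 36.062834 − 13 = 23.062834
x = r cos θ + √(L² − h²) = 23.419479 + 207.723628 = 231.143107

231.1431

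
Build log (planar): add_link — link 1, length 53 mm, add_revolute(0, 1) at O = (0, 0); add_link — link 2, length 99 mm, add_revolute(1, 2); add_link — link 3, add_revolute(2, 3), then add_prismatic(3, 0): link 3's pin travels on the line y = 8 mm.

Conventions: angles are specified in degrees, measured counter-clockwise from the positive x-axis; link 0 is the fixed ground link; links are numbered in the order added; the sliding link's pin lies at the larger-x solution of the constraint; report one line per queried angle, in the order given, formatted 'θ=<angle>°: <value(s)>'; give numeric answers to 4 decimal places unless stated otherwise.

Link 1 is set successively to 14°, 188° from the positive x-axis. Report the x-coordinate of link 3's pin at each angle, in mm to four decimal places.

geometry: r = 53 mm, L = 99 mm, e = 8 mm
θ=14°: crank pin P = (r cos θ, r sin θ) = (51.425673, 12.821860)
θ=14°: h = r sin θ − e = 12.821860 − 8 = 4.821860
θ=14°: x = r cos θ + √(L² − h²) = 51.425673 + 98.882504 = 150.308178
θ=188°: crank pin P = (r cos θ, r sin θ) = (-52.484208, -7.376174)
θ=188°: h = r sin θ − e = -7.376174 − 8 = -15.376174
θ=188°: x = r cos θ + √(L² − h²) = -52.484208 + 97.798636 = 45.314429

θ=14°: 150.3082
θ=188°: 45.3144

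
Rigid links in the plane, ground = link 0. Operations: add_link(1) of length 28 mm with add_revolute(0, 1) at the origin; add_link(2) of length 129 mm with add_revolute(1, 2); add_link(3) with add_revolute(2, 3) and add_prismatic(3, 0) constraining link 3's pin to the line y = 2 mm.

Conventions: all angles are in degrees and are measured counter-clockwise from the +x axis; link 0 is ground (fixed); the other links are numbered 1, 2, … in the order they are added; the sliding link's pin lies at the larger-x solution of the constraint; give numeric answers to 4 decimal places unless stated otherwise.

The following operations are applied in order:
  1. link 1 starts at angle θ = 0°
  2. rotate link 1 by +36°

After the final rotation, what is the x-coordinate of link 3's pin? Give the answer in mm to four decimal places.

geometry: r = 28 mm, L = 129 mm, e = 2 mm; θ starts at 0°
rotate link 1 by +36°: θ ← 0° +36° = 36°
crank pin P = (r cos θ, r sin θ) = (22.652476, 16.457987)
h = r sin θ − e = 16.457987 − 2 = 14.457987
x = r cos θ + √(L² − h²) = 22.652476 + 128.187233 = 150.839708

150.8397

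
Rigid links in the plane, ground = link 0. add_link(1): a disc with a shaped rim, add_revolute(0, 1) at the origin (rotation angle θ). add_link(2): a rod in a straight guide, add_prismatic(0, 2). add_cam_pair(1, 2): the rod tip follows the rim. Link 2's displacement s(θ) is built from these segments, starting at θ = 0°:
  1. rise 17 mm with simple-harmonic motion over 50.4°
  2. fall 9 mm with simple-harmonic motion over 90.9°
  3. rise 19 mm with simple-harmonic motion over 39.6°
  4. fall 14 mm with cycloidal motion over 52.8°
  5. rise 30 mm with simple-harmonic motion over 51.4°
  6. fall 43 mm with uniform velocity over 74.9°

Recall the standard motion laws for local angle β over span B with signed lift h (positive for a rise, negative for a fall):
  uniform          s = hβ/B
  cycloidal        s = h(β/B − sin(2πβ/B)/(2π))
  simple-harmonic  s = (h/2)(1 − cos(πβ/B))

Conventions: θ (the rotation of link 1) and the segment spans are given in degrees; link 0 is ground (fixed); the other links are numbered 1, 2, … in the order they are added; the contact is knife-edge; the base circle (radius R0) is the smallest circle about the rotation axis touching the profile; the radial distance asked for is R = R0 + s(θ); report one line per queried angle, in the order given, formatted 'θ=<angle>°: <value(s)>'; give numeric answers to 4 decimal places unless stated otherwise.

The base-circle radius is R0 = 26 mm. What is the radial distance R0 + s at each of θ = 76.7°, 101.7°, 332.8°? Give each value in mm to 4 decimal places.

segment 1 (0° to 50.4°, simple-harmonic, h = 17) is passed completely: s = 0.0000 + (17) = 17.0000
θ = 76.7° falls in segment 2 (50.4° to 141.3°, simple-harmonic, h = -9): β = 76.7 − 50.4 = 26.3°, B = 90.9°; Δs = -9/2·(1 − cos(π·0.2893)) = -1.7344; s = 17.0000 − 1.7344 = 15.2656
θ = 101.7° falls in segment 2 (50.4° to 141.3°, simple-harmonic, h = -9): β = 101.7 − 50.4 = 51.3°, B = 90.9°; Δs = -9/2·(1 − cos(π·0.5644)) = -5.4036; s = 17.0000 − 5.4036 = 11.5964
segment 2 (50.4° to 141.3°, simple-harmonic, h = -9) is passed completely: s = 17.0000 + (-9) = 8.0000
segment 3 (141.3° to 180.9°, simple-harmonic, h = 19) is passed completely: s = 8.0000 + (19) = 27.0000
segment 4 (180.9° to 233.7°, cycloidal, h = -14) is passed completely: s = 27.0000 + (-14) = 13.0000
segment 5 (233.7° to 285.1°, simple-harmonic, h = 30) is passed completely: s = 13.0000 + (30) = 43.0000
θ = 332.8° falls in segment 6 (285.1° to 360°, uniform, h = -43): β = 332.8 − 285.1 = 47.7°, B = 74.9°; Δs = -43·47.7/74.9 = -27.3845; s = 43.0000 − 27.3845 = 15.6155
θ=76.7°: R = R0 + s = 26 + 15.2656 = 41.2656
θ=101.7°: R = R0 + s = 26 + 11.5964 = 37.5964
θ=332.8°: R = R0 + s = 26 + 15.6155 = 41.6155

θ=76.7°: 41.2656
θ=101.7°: 37.5964
θ=332.8°: 41.6155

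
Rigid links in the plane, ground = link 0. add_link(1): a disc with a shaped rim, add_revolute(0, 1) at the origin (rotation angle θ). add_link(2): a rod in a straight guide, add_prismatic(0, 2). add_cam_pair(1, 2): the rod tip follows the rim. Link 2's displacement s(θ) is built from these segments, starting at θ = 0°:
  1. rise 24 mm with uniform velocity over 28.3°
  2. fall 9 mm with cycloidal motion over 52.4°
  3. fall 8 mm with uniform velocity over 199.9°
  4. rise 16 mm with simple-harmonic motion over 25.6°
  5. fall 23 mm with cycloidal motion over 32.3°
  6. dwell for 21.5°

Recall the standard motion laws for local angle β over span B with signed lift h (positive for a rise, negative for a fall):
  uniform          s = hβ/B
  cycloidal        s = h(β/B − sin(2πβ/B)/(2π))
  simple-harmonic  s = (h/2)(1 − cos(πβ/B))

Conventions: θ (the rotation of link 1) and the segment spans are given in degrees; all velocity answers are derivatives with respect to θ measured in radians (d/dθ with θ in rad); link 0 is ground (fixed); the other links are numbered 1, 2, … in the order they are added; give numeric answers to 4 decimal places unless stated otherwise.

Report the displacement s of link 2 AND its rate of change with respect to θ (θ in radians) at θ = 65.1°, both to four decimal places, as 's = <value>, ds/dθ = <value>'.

segment 1 (0° to 28.3°, uniform, h = 24) is passed completely: s = 0.0000 + (24) = 24.0000
θ = 65.1° falls in segment 2 (28.3° to 80.7°, cycloidal, h = -9): β = 65.1 − 28.3 = 36.8°, B = 52.4°; Δs = -9·(0.7023 − sin(2π·0.7023)/(2π)) = -7.6891; s = 24.0000 − 7.6891 = 16.3109
velocity in seg [28.3°–80.7°] (cycloidal), θ in radians: β = 36.8° = 0.6423 rad, B = 52.4° = 0.9146 rad; ds/dθ = (h/B)(1 − cos(2πβ/B)) = ((-9)/0.9146)(1 − cos(2π·0.7023)) = -12.746897 mm/rad

s = 16.3109, ds/dθ = -12.7469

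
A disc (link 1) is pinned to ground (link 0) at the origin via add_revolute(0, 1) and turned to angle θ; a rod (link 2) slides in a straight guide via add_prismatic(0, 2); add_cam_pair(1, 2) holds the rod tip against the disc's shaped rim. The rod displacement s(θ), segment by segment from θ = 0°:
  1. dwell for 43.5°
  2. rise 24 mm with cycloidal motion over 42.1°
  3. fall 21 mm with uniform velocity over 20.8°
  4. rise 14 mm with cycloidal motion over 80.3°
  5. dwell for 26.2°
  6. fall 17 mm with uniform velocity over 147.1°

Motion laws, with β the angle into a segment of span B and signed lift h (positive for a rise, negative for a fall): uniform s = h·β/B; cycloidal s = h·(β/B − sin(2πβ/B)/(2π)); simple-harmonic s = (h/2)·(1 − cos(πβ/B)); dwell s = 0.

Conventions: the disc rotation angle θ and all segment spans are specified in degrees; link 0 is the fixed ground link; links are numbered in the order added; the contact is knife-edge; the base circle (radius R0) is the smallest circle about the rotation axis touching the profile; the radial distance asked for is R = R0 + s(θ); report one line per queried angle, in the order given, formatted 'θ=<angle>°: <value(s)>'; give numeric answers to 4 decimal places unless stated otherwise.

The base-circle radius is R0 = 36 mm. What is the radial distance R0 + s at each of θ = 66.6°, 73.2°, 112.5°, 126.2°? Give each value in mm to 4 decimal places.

segment 1 (0° to 43.5°, dwell): s unchanged at 0.0000
θ = 66.6° falls in segment 2 (43.5° to 85.6°, cycloidal, h = 24): β = 66.6 − 43.5 = 23.1°, B = 42.1°; Δs = 24·(0.5487 − sin(2π·0.5487)/(2π)) = 14.3191; s = 0.0000 + 14.3191 = 14.3191
θ = 73.2° falls in segment 2 (43.5° to 85.6°, cycloidal, h = 24): β = 73.2 − 43.5 = 29.7°, B = 42.1°; Δs = 24·(0.7055 − sin(2π·0.7055)/(2π)) = 20.6023; s = 0.0000 + 20.6023 = 20.6023
segment 2 (43.5° to 85.6°, cycloidal, h = 24) is passed completely: s = 0.0000 + (24) = 24.0000
segment 3 (85.6° to 106.4°, uniform, h = -21) is passed completely: s = 24.0000 + (-21) = 3.0000
θ = 112.5° falls in segment 4 (106.4° to 186.7°, cycloidal, h = 14): β = 112.5 − 106.4 = 6.1°, B = 80.3°; Δs = 14·(0.0760 − sin(2π·0.0760)/(2π)) = 0.0399; s = 3.0000 + 0.0399 = 3.0399
θ = 126.2° falls in segment 4 (106.4° to 186.7°, cycloidal, h = 14): β = 126.2 − 106.4 = 19.8°, B = 80.3°; Δs = 14·(0.2466 − sin(2π·0.2466)/(2π)) = 1.2244; s = 3.0000 + 1.2244 = 4.2244
θ=66.6°: R = R0 + s = 36 + 14.3191 = 50.3191
θ=73.2°: R = R0 + s = 36 + 20.6023 = 56.6023
θ=112.5°: R = R0 + s = 36 + 3.0399 = 39.0399
θ=126.2°: R = R0 + s = 36 + 4.2244 = 40.2244

θ=66.6°: 50.3191
θ=73.2°: 56.6023
θ=112.5°: 39.0399
θ=126.2°: 40.2244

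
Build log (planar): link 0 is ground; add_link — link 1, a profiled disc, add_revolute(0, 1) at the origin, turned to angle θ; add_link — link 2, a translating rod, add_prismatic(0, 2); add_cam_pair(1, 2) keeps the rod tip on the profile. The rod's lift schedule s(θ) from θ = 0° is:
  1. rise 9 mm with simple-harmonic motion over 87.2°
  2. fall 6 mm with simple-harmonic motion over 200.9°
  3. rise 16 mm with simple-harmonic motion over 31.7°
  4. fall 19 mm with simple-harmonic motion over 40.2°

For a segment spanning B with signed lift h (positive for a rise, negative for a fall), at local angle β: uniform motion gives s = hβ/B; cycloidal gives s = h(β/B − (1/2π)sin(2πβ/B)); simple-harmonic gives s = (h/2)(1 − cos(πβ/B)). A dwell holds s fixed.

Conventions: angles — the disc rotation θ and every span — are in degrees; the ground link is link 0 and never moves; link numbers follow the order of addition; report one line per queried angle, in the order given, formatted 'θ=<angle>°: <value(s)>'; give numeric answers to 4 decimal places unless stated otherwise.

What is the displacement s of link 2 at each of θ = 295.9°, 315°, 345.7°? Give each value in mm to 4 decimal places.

seg 1 [0°–87.2°] simple-harmonic, h=9: full span → s += 9 → s = 9.0000
seg 2 [87.2°–288.1°] simple-harmonic, h=-6: full span → s += -6 → s = 3.0000
seg 3 [288.1°–319.8°] simple-harmonic, h=16: θ=295.9° here. β=7.8, B=31.7. 16/2·(1 − cos(π·0.2461)) = 2.2735 → s = 5.2735
seg 3 [288.1°–319.8°] simple-harmonic, h=16: θ=315° here. β=26.9, B=31.7. 16/2·(1 − cos(π·0.8486)) = 15.1118 → s = 18.1118
seg 3 [288.1°–319.8°] simple-harmonic, h=16: full span → s += 16 → s = 19.0000
seg 4 [319.8°–360°] simple-harmonic, h=-19: θ=345.7° here. β=25.9, B=40.2. -19/2·(1 − cos(π·0.6443)) = -13.6601 → s = 5.3399

θ=295.9°: 5.2735
θ=315°: 18.1118
θ=345.7°: 5.3399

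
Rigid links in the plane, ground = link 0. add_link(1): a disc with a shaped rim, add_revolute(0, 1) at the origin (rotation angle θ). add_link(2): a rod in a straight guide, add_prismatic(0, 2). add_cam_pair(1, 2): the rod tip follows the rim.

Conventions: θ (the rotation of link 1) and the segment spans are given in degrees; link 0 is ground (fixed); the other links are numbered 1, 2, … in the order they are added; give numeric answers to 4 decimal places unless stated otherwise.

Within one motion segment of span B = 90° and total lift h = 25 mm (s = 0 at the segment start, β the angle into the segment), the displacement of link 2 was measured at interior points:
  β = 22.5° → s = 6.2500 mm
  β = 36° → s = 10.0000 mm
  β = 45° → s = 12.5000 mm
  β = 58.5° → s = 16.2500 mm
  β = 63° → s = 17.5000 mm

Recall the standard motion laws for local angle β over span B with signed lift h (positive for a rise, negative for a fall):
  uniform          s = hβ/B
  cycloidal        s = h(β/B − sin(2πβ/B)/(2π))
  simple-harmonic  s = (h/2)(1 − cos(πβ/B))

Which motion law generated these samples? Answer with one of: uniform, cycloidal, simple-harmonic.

candidates at β/B = r: uniform s = h·r (linear in β); cycloidal s = h·(r − sin(2πr)/(2π)); simple-harmonic s = (h/2)(1 − cos(πr))
β=22.5°: printed 6.2500 | uniform 6.2500, cycloidal 2.2711, simple-harmonic 3.6612
β=36°: printed 10.0000 | uniform 10.0000, cycloidal 7.6613, simple-harmonic 8.6373
β=45°: printed 12.5000 | uniform 12.5000, cycloidal 12.5000, simple-harmonic 12.5000
β=58.5°: printed 16.2500 | uniform 16.2500, cycloidal 19.4690, simple-harmonic 18.1749
β=63°: printed 17.5000 | uniform 17.5000, cycloidal 21.2841, simple-harmonic 19.8473
only one law matches every sample → uniform

uniform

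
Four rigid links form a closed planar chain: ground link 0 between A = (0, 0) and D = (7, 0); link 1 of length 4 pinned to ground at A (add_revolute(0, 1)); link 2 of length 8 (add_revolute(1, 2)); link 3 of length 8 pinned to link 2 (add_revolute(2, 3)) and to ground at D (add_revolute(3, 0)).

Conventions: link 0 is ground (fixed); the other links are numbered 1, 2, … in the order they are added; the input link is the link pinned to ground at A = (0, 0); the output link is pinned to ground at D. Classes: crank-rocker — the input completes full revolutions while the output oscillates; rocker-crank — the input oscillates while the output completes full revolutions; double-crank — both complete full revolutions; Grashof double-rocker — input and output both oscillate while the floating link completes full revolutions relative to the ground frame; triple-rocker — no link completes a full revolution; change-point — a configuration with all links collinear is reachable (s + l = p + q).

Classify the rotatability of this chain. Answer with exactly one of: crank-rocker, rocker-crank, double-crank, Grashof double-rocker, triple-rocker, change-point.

lengths: ground=7, input=4, coupler=8, output=8
sorted: s=4 (shortest), l=8 (longest), p+q=15
s + l = 12 vs p + q = 15
s + l < p + q (Grashof) with shortest = input link → crank-rocker

crank-rocker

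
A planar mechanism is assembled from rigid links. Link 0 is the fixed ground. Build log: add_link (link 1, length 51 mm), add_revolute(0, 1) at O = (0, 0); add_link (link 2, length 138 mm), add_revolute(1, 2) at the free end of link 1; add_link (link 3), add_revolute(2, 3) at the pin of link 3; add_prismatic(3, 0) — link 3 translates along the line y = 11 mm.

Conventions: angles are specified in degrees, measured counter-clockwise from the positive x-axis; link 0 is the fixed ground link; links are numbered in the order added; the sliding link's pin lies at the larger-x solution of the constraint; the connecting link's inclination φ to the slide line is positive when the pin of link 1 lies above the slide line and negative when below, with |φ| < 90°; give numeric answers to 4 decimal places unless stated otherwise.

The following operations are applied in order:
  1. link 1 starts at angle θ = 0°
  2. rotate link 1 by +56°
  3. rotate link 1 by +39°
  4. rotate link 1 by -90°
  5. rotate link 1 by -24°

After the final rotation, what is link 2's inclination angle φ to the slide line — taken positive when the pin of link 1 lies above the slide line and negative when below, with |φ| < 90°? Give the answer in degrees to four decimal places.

geometry: r = 51 mm, L = 138 mm, e = 11 mm; θ starts at 0°
rotate link 1 by +56°: θ ← 0° +56° = 56°
rotate link 1 by +39°: θ ← 56° +39° = 95°
rotate link 1 by -90°: θ ← 95° -90° = 5°
rotate link 1 by -24°: θ ← 5° -24° = -19°
h = r sin θ − e = -16.603976 − 11 = -27.603976
sin φ = h / L = -27.603976 / 138 = -0.20002881
φ = arcsin(-0.20002881) = -11.538644°

-11.5386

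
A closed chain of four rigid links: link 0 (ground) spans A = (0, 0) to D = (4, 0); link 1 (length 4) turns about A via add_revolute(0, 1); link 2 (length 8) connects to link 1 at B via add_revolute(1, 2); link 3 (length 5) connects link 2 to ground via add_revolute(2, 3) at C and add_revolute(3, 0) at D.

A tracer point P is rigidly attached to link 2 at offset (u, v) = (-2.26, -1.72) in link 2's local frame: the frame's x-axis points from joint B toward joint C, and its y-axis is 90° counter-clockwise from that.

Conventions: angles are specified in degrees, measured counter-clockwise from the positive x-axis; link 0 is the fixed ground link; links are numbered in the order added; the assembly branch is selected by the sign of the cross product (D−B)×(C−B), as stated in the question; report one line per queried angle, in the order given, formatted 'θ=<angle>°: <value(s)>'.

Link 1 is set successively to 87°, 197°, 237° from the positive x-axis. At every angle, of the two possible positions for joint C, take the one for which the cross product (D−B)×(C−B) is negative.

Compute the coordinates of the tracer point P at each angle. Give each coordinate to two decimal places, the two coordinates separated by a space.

A=(0,0), D=(4.00,0)
θ=87°: B = A + 4.00·(cos87°, sin87°) = (0.2093, 3.9945)
θ=87°: |BD| = 5.5068
θ=87°: circle(B,8.00) ∩ circle(D,5.00): a=6.2945, h=4.9376
θ=87°:   candidates: C₊=(8.1238,2.8275) cross=27.190; C₋=(0.9606,-3.9701) cross=-27.190
θ=87°:   branch - wants cross < 0 → take C=(0.9606,-3.9701) (cross=-27.190)
θ=87°: ex = (C−B)/|BC| = (0.0939,-0.9956); ey = (0.9956,0.0939)
θ=87°: P = B + -2.26·ex + -1.72·ey = (-1.7153,6.0830)
θ=197°: B = A + 4.00·(cos197°, sin197°) = (-3.8252, -1.1695)
θ=197°: |BD| = 7.9121
θ=197°: circle(B,8.00) ∩ circle(D,5.00): a=6.4206, h=4.7724
θ=197°:   candidates: C₊=(1.8195,4.4995) cross=37.760; C₋=(3.2303,-4.9404) cross=-37.760
θ=197°:   branch - wants cross < 0 → take C=(3.2303,-4.9404) (cross=-37.760)
θ=197°: ex = (C−B)/|BC| = (0.8819,-0.4714); ey = (0.4714,0.8819)
θ=197°: P = B + -2.26·ex + -1.72·ey = (-6.6291,-1.6211)
θ=237°: B = A + 4.00·(cos237°, sin237°) = (-2.1786, -3.3547)
θ=237°: |BD| = 7.0305
θ=237°: circle(B,8.00) ∩ circle(D,5.00): a=6.2889, h=4.9447
θ=237°:   candidates: C₊=(0.9888,3.9916) cross=34.764; C₋=(5.7076,-4.6994) cross=-34.764
θ=237°:   branch - wants cross < 0 → take C=(5.7076,-4.6994) (cross=-34.764)
θ=237°: ex = (C−B)/|BC| = (0.9858,-0.1681); ey = (0.1681,0.9858)
θ=237°: P = B + -2.26·ex + -1.72·ey = (-4.6955,-4.6703)

θ=87°: -1.72 6.08
θ=197°: -6.63 -1.62
θ=237°: -4.70 -4.67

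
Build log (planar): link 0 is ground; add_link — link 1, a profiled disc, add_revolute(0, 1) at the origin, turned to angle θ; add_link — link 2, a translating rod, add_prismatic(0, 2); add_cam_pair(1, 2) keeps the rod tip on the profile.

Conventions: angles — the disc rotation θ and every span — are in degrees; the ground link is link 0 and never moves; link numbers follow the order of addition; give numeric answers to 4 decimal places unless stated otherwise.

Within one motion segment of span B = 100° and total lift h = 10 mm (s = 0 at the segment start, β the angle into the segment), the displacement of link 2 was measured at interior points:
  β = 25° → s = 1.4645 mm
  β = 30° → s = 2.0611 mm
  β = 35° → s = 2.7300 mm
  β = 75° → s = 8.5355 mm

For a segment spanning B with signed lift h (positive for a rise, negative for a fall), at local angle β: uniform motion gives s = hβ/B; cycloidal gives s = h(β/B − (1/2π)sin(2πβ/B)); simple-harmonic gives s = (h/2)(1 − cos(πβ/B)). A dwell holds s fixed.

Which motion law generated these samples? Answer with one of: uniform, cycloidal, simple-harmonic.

candidates at β/B = r: uniform s = h·r (linear in β); cycloidal s = h·(r − sin(2πr)/(2π)); simple-harmonic s = (h/2)(1 − cos(πr))
β=25°: printed 1.4645 | uniform 2.5000, cycloidal 0.9085, simple-harmonic 1.4645
β=30°: printed 2.0611 | uniform 3.0000, cycloidal 1.4863, simple-harmonic 2.0611
β=35°: printed 2.7300 | uniform 3.5000, cycloidal 2.2124, simple-harmonic 2.7300
β=75°: printed 8.5355 | uniform 7.5000, cycloidal 9.0915, simple-harmonic 8.5355
only one law matches every sample → simple-harmonic

simple-harmonic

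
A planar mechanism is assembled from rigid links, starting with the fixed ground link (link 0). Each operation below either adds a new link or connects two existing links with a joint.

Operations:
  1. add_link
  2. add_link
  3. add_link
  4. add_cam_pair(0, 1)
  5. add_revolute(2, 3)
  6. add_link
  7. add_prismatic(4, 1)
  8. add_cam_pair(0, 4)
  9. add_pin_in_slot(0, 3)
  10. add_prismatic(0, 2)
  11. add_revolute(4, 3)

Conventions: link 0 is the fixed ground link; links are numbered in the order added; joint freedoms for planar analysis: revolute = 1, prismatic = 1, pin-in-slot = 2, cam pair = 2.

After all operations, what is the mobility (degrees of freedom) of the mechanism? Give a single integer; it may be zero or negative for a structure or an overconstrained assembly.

(L,J1,J2)=(1,0,0); link0 fixed
link1: (2,0,0)
link2: (3,0,0)
link3: (4,0,0)
C 0-1 [J2]: (4,0,1)
R 2-3 [J1]: (4,1,1)
link4: (5,1,1)
P 4-1 [J1]: (5,2,1)
C 0-4 [J2]: (5,2,2)
PS 0-3 [J2]: (5,2,3)
P 0-2 [J1]: (5,3,3)
R 4-3 [J1]: (5,4,3)
Grübler: 3·4 − 2·4 − 3 = 1

M = 1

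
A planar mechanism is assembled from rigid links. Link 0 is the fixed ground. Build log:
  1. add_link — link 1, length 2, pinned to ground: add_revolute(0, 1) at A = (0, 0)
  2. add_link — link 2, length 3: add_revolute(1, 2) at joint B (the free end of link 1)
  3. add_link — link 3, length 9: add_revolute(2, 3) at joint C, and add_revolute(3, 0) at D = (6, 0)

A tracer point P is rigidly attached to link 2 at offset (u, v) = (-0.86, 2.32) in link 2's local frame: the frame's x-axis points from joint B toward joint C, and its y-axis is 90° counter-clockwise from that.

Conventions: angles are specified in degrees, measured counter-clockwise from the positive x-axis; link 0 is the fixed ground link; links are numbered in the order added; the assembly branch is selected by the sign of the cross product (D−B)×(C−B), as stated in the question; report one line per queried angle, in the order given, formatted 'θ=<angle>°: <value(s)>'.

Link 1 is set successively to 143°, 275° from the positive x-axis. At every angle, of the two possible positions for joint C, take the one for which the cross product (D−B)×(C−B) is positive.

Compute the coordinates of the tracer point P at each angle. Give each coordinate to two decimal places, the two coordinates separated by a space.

A=(0,0), D=(6.00,0)
θ=143°: B = A + 2.00·(cos143°, sin143°) = (-1.5973, 1.2036)
θ=143°: |BD| = 7.6920
θ=143°: circle(B,3.00) ∩ circle(D,9.00): a=-0.8342, h=2.8817
θ=143°:   candidates: C₊=(-1.9702,4.1804) cross=22.166; C₋=(-2.8721,-1.5120) cross=-22.166
θ=143°:   branch + wants cross > 0 → take C=(-1.9702,4.1804) (cross=22.166)
θ=143°: ex = (C−B)/|BC| = (-0.1243,0.9922); ey = (-0.9922,-0.1243)
θ=143°: P = B + -0.86·ex + 2.32·ey = (-3.7924,0.0619)
θ=275°: B = A + 2.00·(cos275°, sin275°) = (0.1743, -1.9924)
θ=275°: |BD| = 6.1570
θ=275°: circle(B,3.00) ∩ circle(D,9.00): a=-2.7685, h=1.1555
θ=275°:   candidates: C₊=(-2.8192,-1.7950) cross=7.114; C₋=(-2.0714,-3.9816) cross=-7.114
θ=275°:   branch + wants cross > 0 → take C=(-2.8192,-1.7950) (cross=7.114)
θ=275°: ex = (C−B)/|BC| = (-0.9978,0.0658); ey = (-0.0658,-0.9978)
θ=275°: P = B + -0.86·ex + 2.32·ey = (0.8798,-4.3640)

θ=143°: -3.79 0.06
θ=275°: 0.88 -4.36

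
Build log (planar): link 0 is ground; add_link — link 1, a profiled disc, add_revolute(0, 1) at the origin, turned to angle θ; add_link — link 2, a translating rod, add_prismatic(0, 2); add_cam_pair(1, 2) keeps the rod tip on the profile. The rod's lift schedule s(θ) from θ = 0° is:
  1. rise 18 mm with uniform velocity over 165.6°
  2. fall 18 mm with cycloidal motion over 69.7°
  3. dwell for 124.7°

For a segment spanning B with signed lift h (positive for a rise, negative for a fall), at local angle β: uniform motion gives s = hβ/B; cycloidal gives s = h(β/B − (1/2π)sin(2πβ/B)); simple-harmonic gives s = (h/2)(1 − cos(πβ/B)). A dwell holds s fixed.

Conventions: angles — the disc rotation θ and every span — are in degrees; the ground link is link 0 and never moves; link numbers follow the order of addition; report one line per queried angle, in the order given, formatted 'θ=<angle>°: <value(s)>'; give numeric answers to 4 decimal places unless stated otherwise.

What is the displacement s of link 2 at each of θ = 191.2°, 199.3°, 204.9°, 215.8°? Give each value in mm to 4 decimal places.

seg 1 [0°–165.6°] uniform, h=18: full span → s += 18 → s = 18.0000
seg 2 [165.6°–235.3°] cycloidal, h=-18: θ=191.2° here. β=25.6, B=69.7. -18·(0.3673 − sin(2π·0.3673)/(2π)) = -4.4897 → s = 13.5103
seg 2 [165.6°–235.3°] cycloidal, h=-18: θ=199.3° here. β=33.7, B=69.7. -18·(0.4835 − sin(2π·0.4835)/(2π)) = -8.4066 → s = 9.5934
seg 2 [165.6°–235.3°] cycloidal, h=-18: θ=204.9° here. β=39.3, B=69.7. -18·(0.5638 − sin(2π·0.5638)/(2π)) = -11.2678 → s = 6.7322
seg 2 [165.6°–235.3°] cycloidal, h=-18: θ=215.8° here. β=50.2, B=69.7. -18·(0.7202 − sin(2π·0.7202)/(2π)) = -15.7789 → s = 2.2211

θ=191.2°: 13.5103
θ=199.3°: 9.5934
θ=204.9°: 6.7322
θ=215.8°: 2.2211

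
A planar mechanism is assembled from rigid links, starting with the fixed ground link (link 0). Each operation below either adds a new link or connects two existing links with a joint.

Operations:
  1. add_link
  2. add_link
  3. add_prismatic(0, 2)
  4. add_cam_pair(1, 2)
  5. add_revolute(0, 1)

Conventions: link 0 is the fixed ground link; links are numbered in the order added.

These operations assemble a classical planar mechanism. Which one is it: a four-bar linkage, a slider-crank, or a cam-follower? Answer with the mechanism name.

links: 3 (incl. ground); joints: 1 revolute, 1 prismatic, 1 higher (cam) pair, forming one closed loop
3 links, revolute + prismatic + higher pair in one loop → cam-follower

cam-follower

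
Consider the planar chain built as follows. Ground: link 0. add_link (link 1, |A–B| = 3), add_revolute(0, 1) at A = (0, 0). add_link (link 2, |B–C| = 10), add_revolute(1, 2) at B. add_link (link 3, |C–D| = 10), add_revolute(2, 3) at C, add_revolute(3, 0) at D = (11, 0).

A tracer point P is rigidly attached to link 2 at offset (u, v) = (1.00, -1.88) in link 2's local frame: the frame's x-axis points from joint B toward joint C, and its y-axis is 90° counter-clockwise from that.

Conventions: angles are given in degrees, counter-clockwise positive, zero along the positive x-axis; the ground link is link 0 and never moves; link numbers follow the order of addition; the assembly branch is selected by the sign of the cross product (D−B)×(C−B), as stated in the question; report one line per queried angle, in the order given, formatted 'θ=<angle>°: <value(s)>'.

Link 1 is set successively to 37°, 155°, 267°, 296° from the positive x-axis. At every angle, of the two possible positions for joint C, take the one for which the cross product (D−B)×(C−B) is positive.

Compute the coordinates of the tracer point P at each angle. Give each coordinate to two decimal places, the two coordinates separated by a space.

A=(0,0), D=(11.00,0)
θ=37°: B = A + 3.00·(cos37°, sin37°) = (2.3959, 1.8054)
θ=37°: |BD| = 8.7915
θ=37°: circle(B,10.00) ∩ circle(D,10.00): a=4.3957, h=8.9821
θ=37°:   candidates: C₊=(8.5425,9.6933) cross=78.966; C₋=(4.8534,-7.8879) cross=-78.966
θ=37°:   branch + wants cross > 0 → take C=(8.5425,9.6933) (cross=78.966)
θ=37°: ex = (C−B)/|BC| = (0.6147,0.7888); ey = (-0.7888,0.6147)
θ=37°: P = B + 1.00·ex + -1.88·ey = (4.4935,1.4387)
θ=155°: B = A + 3.00·(cos155°, sin155°) = (-2.7189, 1.2679)
θ=155°: |BD| = 13.7774
θ=155°: circle(B,10.00) ∩ circle(D,10.00): a=6.8887, h=7.2489
θ=155°:   candidates: C₊=(4.8076,7.8520) cross=99.870; C₋=(3.4735,-6.5842) cross=-99.870
θ=155°:   branch + wants cross > 0 → take C=(4.8076,7.8520) (cross=99.870)
θ=155°: ex = (C−B)/|BC| = (0.7527,0.6584); ey = (-0.6584,0.7527)
θ=155°: P = B + 1.00·ex + -1.88·ey = (-0.7284,0.5113)
θ=267°: B = A + 3.00·(cos267°, sin267°) = (-0.1570, -2.9959)
θ=267°: |BD| = 11.5522
θ=267°: circle(B,10.00) ∩ circle(D,10.00): a=5.7761, h=8.1631
θ=267°:   candidates: C₊=(3.3045,6.3859) cross=94.302; C₋=(7.5385,-9.3818) cross=-94.302
θ=267°:   branch + wants cross > 0 → take C=(3.3045,6.3859) (cross=94.302)
θ=267°: ex = (C−B)/|BC| = (0.3462,0.9382); ey = (-0.9382,0.3462)
θ=267°: P = B + 1.00·ex + -1.88·ey = (1.9529,-2.7085)
θ=296°: B = A + 3.00·(cos296°, sin296°) = (1.3151, -2.6964)
θ=296°: |BD| = 10.0532
θ=296°: circle(B,10.00) ∩ circle(D,10.00): a=5.0266, h=8.6448
θ=296°:   candidates: C₊=(3.8389,6.9799) cross=86.909; C₋=(8.4762,-9.6763) cross=-86.909
θ=296°:   branch + wants cross > 0 → take C=(3.8389,6.9799) (cross=86.909)
θ=296°: ex = (C−B)/|BC| = (0.2524,0.9676); ey = (-0.9676,0.2524)
θ=296°: P = B + 1.00·ex + -1.88·ey = (3.3866,-2.2032)

θ=37°: 4.49 1.44
θ=155°: -0.73 0.51
θ=267°: 1.95 -2.71
θ=296°: 3.39 -2.20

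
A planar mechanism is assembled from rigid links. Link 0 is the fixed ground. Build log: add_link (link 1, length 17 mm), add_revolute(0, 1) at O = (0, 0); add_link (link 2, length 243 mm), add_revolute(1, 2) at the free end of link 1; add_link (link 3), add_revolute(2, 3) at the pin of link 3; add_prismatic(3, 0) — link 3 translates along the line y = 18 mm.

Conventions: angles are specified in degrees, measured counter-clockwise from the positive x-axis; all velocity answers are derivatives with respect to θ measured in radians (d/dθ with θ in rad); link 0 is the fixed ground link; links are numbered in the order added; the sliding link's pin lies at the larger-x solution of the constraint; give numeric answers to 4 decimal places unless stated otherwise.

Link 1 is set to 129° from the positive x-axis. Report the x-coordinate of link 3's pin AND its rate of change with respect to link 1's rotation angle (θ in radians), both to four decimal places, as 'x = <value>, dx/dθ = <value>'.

geometry: r = 17 mm, L = 243 mm, e = 18 mm
crank pin P = (r cos θ, r sin θ) = (-10.698447, 13.211481)
h = r sin θ − e = 13.211481 − 18 = -4.788519
x = r cos θ + √(L² − h²) = -10.698447 + 242.952815 = 232.254368
dx/dθ = −r sin θ − h·r cos θ/√(L² − h²) (θ in radians; h = -4.788519) = -13.422344

x = 232.2544, dx/dθ = -13.4223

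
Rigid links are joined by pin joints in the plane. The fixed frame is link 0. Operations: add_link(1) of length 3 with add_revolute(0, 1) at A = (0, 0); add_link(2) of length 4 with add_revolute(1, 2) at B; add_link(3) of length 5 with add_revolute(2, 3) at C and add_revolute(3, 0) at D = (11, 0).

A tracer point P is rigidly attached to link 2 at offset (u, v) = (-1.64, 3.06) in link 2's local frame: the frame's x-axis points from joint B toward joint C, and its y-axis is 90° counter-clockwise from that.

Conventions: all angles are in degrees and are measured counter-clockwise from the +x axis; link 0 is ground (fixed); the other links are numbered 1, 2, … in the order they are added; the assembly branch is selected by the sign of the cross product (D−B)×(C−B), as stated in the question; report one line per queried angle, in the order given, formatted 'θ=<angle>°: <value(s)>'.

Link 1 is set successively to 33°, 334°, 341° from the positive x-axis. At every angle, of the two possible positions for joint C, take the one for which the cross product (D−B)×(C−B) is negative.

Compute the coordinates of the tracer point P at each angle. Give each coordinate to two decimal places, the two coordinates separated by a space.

A=(0,0), D=(11.00,0)
θ=33°: B = A + 3.00·(cos33°, sin33°) = (2.5160, 1.6339)
θ=33°: |BD| = 8.6399
θ=33°: circle(B,4.00) ∩ circle(D,5.00): a=3.7991, h=1.2517
θ=33°:   candidates: C₊=(6.4833,2.1446) cross=10.815; C₋=(6.0098,-0.3137) cross=-10.815
θ=33°:   branch - wants cross < 0 → take C=(6.0098,-0.3137) (cross=-10.815)
θ=33°: ex = (C−B)/|BC| = (0.8735,-0.4869); ey = (0.4869,0.8735)
θ=33°: P = B + -1.64·ex + 3.06·ey = (2.5734,5.1052)
θ=334°: B = A + 3.00·(cos334°, sin334°) = (2.6964, -1.3151)
θ=334°: |BD| = 8.4071
θ=334°: circle(B,4.00) ∩ circle(D,5.00): a=3.6683, h=1.5949
θ=334°:   candidates: C₊=(6.0700,0.8339) cross=13.408; C₋=(6.5690,-2.3165) cross=-13.408
θ=334°:   branch - wants cross < 0 → take C=(6.5690,-2.3165) (cross=-13.408)
θ=334°: ex = (C−B)/|BC| = (0.9682,-0.2504); ey = (0.2504,0.9682)
θ=334°: P = B + -1.64·ex + 3.06·ey = (1.8747,2.0580)
θ=341°: B = A + 3.00·(cos341°, sin341°) = (2.8366, -0.9767)
θ=341°: |BD| = 8.2217
θ=341°: circle(B,4.00) ∩ circle(D,5.00): a=3.5635, h=1.8170
θ=341°:   candidates: C₊=(6.1590,1.2508) cross=14.939; C₋=(6.5907,-2.3575) cross=-14.939
θ=341°:   branch - wants cross < 0 → take C=(6.5907,-2.3575) (cross=-14.939)
θ=341°: ex = (C−B)/|BC| = (0.9385,-0.3452); ey = (0.3452,0.9385)
θ=341°: P = B + -1.64·ex + 3.06·ey = (2.3537,2.4613)

θ=33°: 2.57 5.11
θ=334°: 1.87 2.06
θ=341°: 2.35 2.46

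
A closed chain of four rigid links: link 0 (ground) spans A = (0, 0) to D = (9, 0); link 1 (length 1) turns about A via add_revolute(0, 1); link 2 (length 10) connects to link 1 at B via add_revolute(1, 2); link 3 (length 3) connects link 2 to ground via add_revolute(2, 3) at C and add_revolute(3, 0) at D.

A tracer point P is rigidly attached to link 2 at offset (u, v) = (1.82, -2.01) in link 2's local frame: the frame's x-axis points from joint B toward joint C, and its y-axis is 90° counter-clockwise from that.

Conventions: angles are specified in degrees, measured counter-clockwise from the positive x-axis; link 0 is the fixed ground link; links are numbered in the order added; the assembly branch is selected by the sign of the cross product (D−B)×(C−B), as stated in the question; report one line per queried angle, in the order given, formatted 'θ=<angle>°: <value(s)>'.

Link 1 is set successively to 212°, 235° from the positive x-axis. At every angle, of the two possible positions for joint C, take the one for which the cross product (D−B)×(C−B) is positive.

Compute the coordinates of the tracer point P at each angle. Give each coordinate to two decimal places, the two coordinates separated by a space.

A=(0,0), D=(9.00,0)
θ=212°: B = A + 1.00·(cos212°, sin212°) = (-0.8480, -0.5299)
θ=212°: |BD| = 9.8623
θ=212°: circle(B,10.00) ∩ circle(D,3.00): a=9.5447, h=2.9831
θ=212°:   candidates: C₊=(8.5226,2.9618) cross=29.421; C₋=(8.8431,-2.9959) cross=-29.421
θ=212°:   branch + wants cross > 0 → take C=(8.5226,2.9618) (cross=29.421)
θ=212°: ex = (C−B)/|BC| = (0.9371,0.3492); ey = (-0.3492,0.9371)
θ=212°: P = B + 1.82·ex + -2.01·ey = (1.5592,-1.7779)
θ=235°: B = A + 1.00·(cos235°, sin235°) = (-0.5736, -0.8192)
θ=235°: |BD| = 9.6086
θ=235°: circle(B,10.00) ∩ circle(D,3.00): a=9.5396, h=2.9992
θ=235°:   candidates: C₊=(8.6756,2.9824) cross=28.818; C₋=(9.1870,-2.9942) cross=-28.818
θ=235°:   branch + wants cross > 0 → take C=(8.6756,2.9824) (cross=28.818)
θ=235°: ex = (C−B)/|BC| = (0.9249,0.3802); ey = (-0.3802,0.9249)
θ=235°: P = B + 1.82·ex + -2.01·ey = (1.8739,-1.9864)

θ=212°: 1.56 -1.78
θ=235°: 1.87 -1.99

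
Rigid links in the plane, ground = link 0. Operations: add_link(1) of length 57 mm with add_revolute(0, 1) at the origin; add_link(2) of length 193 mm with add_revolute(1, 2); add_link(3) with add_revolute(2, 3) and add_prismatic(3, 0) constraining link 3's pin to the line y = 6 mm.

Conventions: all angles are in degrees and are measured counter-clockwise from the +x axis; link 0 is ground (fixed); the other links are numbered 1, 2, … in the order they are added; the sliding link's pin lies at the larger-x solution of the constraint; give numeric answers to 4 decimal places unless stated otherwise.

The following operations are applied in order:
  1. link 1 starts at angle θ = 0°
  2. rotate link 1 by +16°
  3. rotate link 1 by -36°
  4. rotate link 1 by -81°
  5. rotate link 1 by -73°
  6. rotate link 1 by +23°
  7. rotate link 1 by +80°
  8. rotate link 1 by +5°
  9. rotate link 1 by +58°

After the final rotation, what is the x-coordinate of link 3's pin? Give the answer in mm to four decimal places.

geometry: r = 57 mm, L = 193 mm, e = 6 mm; θ starts at 0°
rotate link 1 by +16°: θ ← 0° +16° = 16°
rotate link 1 by -36°: θ ← 16° -36° = -20°
rotate link 1 by -81°: θ ← -20° -81° = -101°
rotate link 1 by -73°: θ ← -101° -73° = -174°
rotate link 1 by +23°: θ ← -174° +23° = -151°
rotate link 1 by +80°: θ ← -151° +80° = -71°
rotate link 1 by +5°: θ ← -71° +5° = -66°
rotate link 1 by +58°: θ ← -66° +58° = -8°
crank pin P = (r cos θ, r sin θ) = (56.445280, -7.932867)
h = r sin θ − e = -7.932867 − 6 = -13.932867
x = r cos θ + √(L² − h²) = 56.445280 + 192.496429 = 248.941709

248.9417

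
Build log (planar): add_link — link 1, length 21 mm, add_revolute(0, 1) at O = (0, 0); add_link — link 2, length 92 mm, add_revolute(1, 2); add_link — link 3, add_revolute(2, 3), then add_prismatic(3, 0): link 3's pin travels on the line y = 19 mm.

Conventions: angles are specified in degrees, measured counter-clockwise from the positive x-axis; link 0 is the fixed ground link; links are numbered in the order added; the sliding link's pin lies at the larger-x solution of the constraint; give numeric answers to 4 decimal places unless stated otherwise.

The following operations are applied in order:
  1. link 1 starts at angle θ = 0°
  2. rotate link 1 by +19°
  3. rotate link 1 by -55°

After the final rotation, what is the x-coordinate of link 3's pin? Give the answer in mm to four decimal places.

geometry: r = 21 mm, L = 92 mm, e = 19 mm; θ starts at 0°
rotate link 1 by +19°: θ ← 0° +19° = 19°
rotate link 1 by -55°: θ ← 19° -55° = -36°
crank pin P = (r cos θ, r sin θ) = (16.989357, -12.343490)
h = r sin θ − e = -12.343490 − 19 = -31.343490
x = r cos θ + √(L² − h²) = 16.989357 + 86.496160 = 103.485516

103.4855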